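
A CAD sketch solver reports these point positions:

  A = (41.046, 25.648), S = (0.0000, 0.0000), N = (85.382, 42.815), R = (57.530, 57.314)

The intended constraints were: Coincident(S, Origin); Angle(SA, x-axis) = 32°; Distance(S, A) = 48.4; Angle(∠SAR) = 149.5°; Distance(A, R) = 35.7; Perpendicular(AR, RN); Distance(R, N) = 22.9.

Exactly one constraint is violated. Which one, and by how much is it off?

Distance(R, N) = 22.9 — off by 8.50.

S = (0.00, 0.00) ✓; SA at 32.00° ✓; |SA| = 48.40 ✓; ∠SAR = 149.5° ✓; |AR| = 35.70 ✓; ∠(AR, RN) = 90.00° ✓; |RN| = 31.40 ✗.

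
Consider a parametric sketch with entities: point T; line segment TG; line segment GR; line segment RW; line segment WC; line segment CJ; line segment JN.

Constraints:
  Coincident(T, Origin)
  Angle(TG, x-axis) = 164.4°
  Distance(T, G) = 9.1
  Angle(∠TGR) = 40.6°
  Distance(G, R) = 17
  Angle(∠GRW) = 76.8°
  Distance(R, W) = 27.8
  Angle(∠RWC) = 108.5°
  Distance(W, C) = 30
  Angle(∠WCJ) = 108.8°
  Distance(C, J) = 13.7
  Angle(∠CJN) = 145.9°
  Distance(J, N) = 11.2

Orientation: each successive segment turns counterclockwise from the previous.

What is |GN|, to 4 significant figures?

23.72

T is at the origin; TG runs at 164.4° with length 9.1, so G = (-8.765, 2.447). ∠TGR = 40.6° gives GR at -56.20° from the x-axis; with |GR| = 17.0, R = (0.6922, -11.68). ∠GRW = 76.8° gives RW at 47.00° from the x-axis; with |RW| = 27.8, W = (19.65, 8.652). ∠RWC = 108.5° gives WC at 118.5° from the x-axis; with |WC| = 30.0, C = (5.337, 35.02). ∠WCJ = 108.8° gives CJ at -170.3° from the x-axis; with |CJ| = 13.7, J = (-8.167, 32.71). ∠CJN = 145.9° gives JN at -136.2° from the x-axis; with |JN| = 11.2, N = (-16.25, 24.96). Then |GN| = |N − G| = 23.72.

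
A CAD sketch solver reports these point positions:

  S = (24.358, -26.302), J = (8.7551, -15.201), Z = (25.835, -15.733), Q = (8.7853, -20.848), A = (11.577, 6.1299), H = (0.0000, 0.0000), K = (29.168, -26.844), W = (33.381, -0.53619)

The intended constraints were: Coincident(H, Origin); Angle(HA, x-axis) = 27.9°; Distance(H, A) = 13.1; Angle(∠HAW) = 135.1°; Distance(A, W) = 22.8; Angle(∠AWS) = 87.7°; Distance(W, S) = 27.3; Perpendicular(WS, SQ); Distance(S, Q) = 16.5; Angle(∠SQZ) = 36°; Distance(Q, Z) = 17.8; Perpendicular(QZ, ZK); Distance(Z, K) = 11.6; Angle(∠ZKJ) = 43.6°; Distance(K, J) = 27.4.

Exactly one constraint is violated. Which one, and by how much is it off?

Distance(K, J) = 27.4 — off by 3.90.

H = (0.00, 0.00) ✓; HA at 27.90° ✓; |HA| = 13.10 ✓; ∠HAW = 135.1° ✓; |AW| = 22.80 ✓; ∠AWS = 87.70° ✓; |WS| = 27.30 ✓; ∠(WS, SQ) = 90.00° ✓; |SQ| = 16.50 ✓; ∠SQZ = 36.00° ✓; |QZ| = 17.80 ✓; ∠(QZ, ZK) = 90.00° ✓; |ZK| = 11.60 ✓; ∠ZKJ = 43.60° ✓; |KJ| = 23.50 ✗.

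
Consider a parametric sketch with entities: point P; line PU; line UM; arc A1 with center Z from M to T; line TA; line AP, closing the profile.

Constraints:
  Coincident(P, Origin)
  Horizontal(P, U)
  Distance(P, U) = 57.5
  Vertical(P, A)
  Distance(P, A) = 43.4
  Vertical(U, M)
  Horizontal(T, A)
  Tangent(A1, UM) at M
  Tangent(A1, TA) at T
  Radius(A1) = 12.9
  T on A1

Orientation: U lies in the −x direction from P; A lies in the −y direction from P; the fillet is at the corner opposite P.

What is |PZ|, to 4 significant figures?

54.03

P is at the origin; P and U share the same y with |PU| = 57.5 and U on the −x side, so U = (-57.50, 0.000). PA is vertical with |PA| = 43.4 and A on the −y side, so A = (0.000, -43.40). The virtual corner opposite P is at (-57.50, -43.40). A1 meets UM tangentially, so ZM is at right angles to UM and A1 meets TA tangentially, so ZT is at right angles to TA, with radius 12.9, so the center Z sits 12.9 in from both sides at Z = (-44.60, -30.50). Then |PZ| = |Z − P| = 54.03.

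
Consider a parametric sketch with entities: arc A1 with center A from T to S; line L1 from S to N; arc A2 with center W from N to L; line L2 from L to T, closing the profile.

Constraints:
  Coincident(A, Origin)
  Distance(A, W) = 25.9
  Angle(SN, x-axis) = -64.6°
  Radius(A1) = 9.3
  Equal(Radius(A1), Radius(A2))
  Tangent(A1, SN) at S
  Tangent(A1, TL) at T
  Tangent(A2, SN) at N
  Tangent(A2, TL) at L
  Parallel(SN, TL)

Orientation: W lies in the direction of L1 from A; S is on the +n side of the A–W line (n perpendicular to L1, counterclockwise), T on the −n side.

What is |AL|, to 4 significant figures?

27.52

The slot axis is L1's direction at -64.6°, so u = (cos -64.6°, sin -64.6°) = (0.4289, -0.9033) and n = (−sin -64.6°, cos -64.6°) = (0.9033, 0.4289). A is at the origin and W lies 25.9 along u from A, so W = 25.9·u = (11.11, -23.40). Tangency of A1 to both parallel lines with radius 9.3 puts S and T at A ± 9.3·n: S = (8.401, 3.989), T = (-8.401, -3.989). Equal radii place N and L the same way about W: N = W + 9.3·n = (19.51, -19.41), L = W − 9.3·n = (2.708, -27.39). Then |AL| = |L − A| = 27.52.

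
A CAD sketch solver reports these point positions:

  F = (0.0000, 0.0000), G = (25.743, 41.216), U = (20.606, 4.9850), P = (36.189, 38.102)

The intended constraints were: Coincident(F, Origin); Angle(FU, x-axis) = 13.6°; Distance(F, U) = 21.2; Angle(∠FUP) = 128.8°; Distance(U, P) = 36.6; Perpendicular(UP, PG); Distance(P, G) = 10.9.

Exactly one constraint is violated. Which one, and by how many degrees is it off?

Perpendicular(UP, PG) — off by 8.60°.

F = (0.00, 0.00) ✓; FU at 13.60° ✓; |FU| = 21.20 ✓; ∠FUP = 128.8° ✓; |UP| = 36.60 ✓; ∠(UP, PG) = 98.60° ✗; |PG| = 10.90 ✓.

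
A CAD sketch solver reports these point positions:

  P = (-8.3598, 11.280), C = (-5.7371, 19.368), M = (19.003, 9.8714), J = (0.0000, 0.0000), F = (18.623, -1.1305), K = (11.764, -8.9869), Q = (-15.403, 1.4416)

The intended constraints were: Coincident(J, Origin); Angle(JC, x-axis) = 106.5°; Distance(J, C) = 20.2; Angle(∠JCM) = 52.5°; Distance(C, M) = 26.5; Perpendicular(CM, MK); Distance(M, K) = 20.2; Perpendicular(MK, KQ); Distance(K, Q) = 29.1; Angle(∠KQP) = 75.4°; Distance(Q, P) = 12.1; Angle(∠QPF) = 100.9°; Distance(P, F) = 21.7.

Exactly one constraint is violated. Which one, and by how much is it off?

Distance(P, F) = 21.7 — off by 8.00.

J = (0.00, 0.00) ✓; JC at 106.5° ✓; |JC| = 20.20 ✓; ∠JCM = 52.50° ✓; |CM| = 26.50 ✓; ∠(CM, MK) = 90.00° ✓; |MK| = 20.20 ✓; ∠(MK, KQ) = 90.00° ✓; |KQ| = 29.10 ✓; ∠KQP = 75.40° ✓; |QP| = 12.10 ✓; ∠QPF = 100.9° ✓; |PF| = 29.70 ✗.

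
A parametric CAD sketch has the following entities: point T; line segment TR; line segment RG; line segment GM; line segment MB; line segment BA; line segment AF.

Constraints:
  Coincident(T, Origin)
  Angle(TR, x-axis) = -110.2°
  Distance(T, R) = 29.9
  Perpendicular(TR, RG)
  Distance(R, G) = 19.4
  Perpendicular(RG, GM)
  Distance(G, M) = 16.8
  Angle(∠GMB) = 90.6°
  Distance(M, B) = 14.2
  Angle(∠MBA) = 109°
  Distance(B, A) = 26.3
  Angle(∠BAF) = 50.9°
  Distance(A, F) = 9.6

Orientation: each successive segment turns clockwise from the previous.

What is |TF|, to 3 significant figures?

34.9

T is at the origin; TR runs at -110.2° with length 29.9, so R = (-10.3, -28.1). TR ⟂ RG, so RG runs at 160°; with |RG| = 19.4, G = (-28.5, -21.4). RG ⟂ GM, so GM runs at 69.8°; with |GM| = 16.8, M = (-22.7, -5.60). ∠GMB = 90.6° gives MB at -19.6° from the x-axis; with |MB| = 14.2, B = (-9.35, -10.4). ∠MBA = 109.0° gives BA at -90.6° from the x-axis; with |BA| = 26.3, A = (-9.63, -36.7). ∠BAF = 50.9° gives AF at 140° from the x-axis; with |AF| = 9.6, F = (-17.0, -30.5). Then |TF| = |F − T| = 34.9.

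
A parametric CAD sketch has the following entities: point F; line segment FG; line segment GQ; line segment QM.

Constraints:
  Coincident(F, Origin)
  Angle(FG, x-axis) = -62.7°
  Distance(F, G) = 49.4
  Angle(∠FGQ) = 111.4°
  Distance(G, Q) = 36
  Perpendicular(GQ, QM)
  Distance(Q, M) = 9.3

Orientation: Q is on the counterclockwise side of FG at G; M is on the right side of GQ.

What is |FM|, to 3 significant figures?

77.3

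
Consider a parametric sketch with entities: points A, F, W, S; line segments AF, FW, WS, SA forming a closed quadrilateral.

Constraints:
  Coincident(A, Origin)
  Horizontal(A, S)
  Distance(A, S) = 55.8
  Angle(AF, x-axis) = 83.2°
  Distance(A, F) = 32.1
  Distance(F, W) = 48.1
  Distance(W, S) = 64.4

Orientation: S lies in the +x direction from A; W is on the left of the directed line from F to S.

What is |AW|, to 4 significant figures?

74.74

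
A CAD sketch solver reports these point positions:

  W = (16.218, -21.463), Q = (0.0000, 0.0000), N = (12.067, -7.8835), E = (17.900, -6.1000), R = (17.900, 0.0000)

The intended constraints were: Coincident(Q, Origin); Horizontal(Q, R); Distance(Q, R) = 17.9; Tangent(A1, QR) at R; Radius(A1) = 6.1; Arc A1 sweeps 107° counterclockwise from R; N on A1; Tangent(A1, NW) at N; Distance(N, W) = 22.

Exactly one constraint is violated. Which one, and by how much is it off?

Distance(N, W) = 22 — off by 7.80.

Q = (0.00, 0.00) ✓; Q.y = 0.00, R.y = 0.00 ✓; |QR| = 17.90 ✓; ∠(ER, RQ) = 90.00° ✓; |ER| = 6.100 ✓; bearing(E→N) − bearing(E→R) = 107.0° ✓; |EN| = 6.100 ✓; ∠(EN, NW) = 90.00° ✓; |NW| = 14.20 ✗.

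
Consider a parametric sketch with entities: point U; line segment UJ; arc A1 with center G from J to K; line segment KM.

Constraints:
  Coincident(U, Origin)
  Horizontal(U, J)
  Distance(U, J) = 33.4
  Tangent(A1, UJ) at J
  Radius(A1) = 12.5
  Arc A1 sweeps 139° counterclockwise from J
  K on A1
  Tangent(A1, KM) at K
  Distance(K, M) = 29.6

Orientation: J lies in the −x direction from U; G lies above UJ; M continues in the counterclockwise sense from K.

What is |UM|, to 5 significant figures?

63.008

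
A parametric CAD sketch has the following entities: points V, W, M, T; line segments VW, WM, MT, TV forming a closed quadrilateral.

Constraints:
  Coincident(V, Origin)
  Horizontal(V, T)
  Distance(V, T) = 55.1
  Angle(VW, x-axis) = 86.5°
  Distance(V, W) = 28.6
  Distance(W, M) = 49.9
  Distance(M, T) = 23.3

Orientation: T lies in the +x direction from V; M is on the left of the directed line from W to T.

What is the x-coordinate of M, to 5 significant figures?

51.336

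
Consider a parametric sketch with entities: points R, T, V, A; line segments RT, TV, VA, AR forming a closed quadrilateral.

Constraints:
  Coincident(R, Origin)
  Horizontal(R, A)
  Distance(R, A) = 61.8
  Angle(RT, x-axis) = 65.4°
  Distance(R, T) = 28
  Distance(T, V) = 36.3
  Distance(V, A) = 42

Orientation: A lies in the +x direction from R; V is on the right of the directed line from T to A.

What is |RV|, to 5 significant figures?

23.035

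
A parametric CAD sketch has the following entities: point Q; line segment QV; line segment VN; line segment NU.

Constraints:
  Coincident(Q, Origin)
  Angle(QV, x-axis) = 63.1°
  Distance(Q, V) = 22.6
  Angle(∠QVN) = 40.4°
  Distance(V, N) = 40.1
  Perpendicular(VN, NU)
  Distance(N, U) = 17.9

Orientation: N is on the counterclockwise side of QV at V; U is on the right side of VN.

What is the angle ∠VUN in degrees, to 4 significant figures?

65.94°

Q is at the origin; QV runs at 63.1° with length 22.6, so V = 22.6·(cos 63.1°, sin 63.1°) = (10.23, 20.15). ∠QVN = 40.4°, so VN runs at 63.1° + (180° − 40.4°) = 202.7° from the x-axis; with |VN| = 40.1, N = V + 40.1·(cos 202.7°, sin 202.7°) = (-26.77, 4.680). VN is perpendicular to NU; with |NU| = 17.9 on the right of VN, U = N + 17.9·(-0.3859, 0.9225) = (-33.68, 21.19). Then cos ∠VUN = UV·UN / (|UV||UN|), giving 65.94°.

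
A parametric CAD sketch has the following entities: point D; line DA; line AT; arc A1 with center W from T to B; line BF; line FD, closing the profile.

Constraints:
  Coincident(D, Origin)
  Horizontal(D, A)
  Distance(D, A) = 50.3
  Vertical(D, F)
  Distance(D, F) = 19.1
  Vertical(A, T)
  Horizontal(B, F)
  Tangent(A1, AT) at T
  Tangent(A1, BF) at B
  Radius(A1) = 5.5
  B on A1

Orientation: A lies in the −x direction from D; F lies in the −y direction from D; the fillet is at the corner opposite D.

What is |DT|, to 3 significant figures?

52.1

D is at the origin; DA is horizontal with |DA| = 50.3 and A on the −x side, so A = (-50.3, 0.00). DF is vertical with |DF| = 19.1 and F on the −y side, so F = (0.00, -19.1). The virtual corner opposite D is at (-50.3, -19.1). A1 meets AT tangentially, so WT is at right angles to AT and tangency of A1 to BF means the radius WB is perpendicular to BF, with radius 5.5, so the center W sits 5.5 in from both sides at W = (-44.8, -13.6). That places the tangent points at T = (-50.3, -13.6) on AT and B = (-44.8, -19.1) on BF. Then |DT| = |T − D| = 52.1.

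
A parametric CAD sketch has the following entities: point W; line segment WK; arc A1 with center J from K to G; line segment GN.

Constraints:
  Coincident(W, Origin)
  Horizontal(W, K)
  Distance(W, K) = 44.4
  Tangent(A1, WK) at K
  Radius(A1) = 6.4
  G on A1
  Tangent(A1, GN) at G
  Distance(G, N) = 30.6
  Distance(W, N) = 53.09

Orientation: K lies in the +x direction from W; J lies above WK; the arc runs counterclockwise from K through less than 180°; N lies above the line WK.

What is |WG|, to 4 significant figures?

51.06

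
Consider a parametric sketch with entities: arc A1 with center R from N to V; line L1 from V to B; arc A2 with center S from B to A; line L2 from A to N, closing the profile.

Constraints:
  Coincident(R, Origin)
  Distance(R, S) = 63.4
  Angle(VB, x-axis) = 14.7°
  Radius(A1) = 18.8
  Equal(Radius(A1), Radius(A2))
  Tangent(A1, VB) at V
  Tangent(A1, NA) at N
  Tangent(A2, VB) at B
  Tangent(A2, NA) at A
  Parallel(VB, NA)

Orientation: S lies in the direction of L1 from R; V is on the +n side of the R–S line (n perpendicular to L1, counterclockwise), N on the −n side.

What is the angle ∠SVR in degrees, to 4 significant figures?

73.48°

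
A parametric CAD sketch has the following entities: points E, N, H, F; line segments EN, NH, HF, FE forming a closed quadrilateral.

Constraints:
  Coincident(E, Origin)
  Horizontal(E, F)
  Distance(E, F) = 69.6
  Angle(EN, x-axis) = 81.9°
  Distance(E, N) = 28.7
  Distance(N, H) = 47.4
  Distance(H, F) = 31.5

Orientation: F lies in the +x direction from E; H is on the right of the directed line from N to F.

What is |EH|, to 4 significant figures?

38.62

E is at the origin; E and F share the same y with |EF| = 69.6 and F in +x, so F = (69.6, 0). EN runs at 81.9° with |EN| = 28.7, so N = (4.044, 28.41). H is determined by |NH| = 47.4 and |HF| = 31.5 together: it lies at the intersection of circle(N, 47.4) and circle(F, 31.5). With |NF| = 71.45, the foot of the radical line on NF is 44.50 from N and the perpendicular offset is √(47.4² − 44.50²) = 16.32. Taking the right-of-NF solution: H = (38.39, -4.254).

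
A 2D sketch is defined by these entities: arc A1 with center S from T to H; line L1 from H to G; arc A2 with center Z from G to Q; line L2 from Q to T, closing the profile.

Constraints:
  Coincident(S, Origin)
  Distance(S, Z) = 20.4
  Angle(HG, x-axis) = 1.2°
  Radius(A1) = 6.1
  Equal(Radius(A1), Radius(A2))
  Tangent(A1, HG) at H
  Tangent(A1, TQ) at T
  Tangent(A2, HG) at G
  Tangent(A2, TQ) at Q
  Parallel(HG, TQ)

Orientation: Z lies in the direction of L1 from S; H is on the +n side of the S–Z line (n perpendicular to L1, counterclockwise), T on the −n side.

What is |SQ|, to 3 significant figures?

21.3

The slot axis is L1's direction at 1.2°, so u = (cos 1.2°, sin 1.2°) = (1.00, 0.0209) and n = (−sin 1.2°, cos 1.2°) = (-0.0209, 1.00). S is at the origin and Z lies 20.4 along u from S, so Z = 20.4·u = (20.4, 0.427). Tangency of A1 to both parallel lines with radius 6.1 puts H and T at S ± 6.1·n: H = (-0.128, 6.10), T = (0.128, -6.10). Equal radii place G and Q the same way about Z: G = Z + 6.1·n = (20.3, 6.53), Q = Z − 6.1·n = (20.5, -5.67). Then |SQ| = |Q − S| = 21.3.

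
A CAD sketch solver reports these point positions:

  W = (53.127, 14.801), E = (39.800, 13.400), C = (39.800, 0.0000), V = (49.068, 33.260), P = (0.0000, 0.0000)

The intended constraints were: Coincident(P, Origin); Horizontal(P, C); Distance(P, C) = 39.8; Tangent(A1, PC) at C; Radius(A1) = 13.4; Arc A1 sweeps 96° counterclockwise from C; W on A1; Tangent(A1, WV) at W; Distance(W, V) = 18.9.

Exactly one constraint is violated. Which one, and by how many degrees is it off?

Tangent(A1, WV) at W — off by 6.40°.

P = (0.00, 0.00) ✓; P.y = 0.00, C.y = 0.00 ✓; |PC| = 39.80 ✓; ∠(EC, CP) = 90.00° ✓; |EC| = 13.40 ✓; bearing(E→W) − bearing(E→C) = 96.00° ✓; |EW| = 13.40 ✓; ∠(EW, WV) = 83.60° ✗; |WV| = 18.90 ✓.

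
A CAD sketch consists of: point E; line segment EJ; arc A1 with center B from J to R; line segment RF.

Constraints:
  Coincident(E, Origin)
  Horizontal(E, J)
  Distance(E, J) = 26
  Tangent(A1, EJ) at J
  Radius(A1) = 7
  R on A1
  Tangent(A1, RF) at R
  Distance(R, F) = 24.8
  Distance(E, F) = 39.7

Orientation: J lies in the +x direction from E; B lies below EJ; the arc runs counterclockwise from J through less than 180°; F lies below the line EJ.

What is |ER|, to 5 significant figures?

20.696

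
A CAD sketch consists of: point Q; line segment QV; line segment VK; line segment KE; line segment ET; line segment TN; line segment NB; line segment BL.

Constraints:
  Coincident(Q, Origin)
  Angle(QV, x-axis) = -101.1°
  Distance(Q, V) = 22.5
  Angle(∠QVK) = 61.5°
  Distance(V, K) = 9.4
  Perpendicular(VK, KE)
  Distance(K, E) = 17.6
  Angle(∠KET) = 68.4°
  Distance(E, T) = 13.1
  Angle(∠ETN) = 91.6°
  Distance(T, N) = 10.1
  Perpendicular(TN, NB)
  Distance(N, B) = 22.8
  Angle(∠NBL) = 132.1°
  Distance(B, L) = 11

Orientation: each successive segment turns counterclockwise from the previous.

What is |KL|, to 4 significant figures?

27.13

The perpendicularity gives NB at right angles to TN, so NB runs at 37.40°; with |NB| = 22.8, B = (13.44, -4.893). ∠NBL = 132.1° gives BL at 85.30° from the x-axis; with |BL| = 11.0, L = (14.34, 6.070). Then |KL| = |L − K| = 27.13.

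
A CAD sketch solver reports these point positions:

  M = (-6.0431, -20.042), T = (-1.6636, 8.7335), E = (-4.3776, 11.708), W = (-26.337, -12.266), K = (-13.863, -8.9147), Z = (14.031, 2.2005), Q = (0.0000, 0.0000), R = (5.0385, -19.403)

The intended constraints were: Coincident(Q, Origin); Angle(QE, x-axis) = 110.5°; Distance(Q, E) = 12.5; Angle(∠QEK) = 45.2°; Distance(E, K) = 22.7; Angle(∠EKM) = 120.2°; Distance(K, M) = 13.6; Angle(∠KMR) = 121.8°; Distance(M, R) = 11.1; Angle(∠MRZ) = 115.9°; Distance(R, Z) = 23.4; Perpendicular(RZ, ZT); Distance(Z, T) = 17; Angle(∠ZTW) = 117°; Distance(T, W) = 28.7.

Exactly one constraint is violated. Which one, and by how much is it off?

Distance(T, W) = 28.7 — off by 3.70.

Q = (0.00, 0.00) ✓; QE at 110.5° ✓; |QE| = 12.50 ✓; ∠QEK = 45.20° ✓; |EK| = 22.70 ✓; ∠EKM = 120.2° ✓; |KM| = 13.60 ✓; ∠KMR = 121.8° ✓; |MR| = 11.10 ✓; ∠MRZ = 115.9° ✓; |RZ| = 23.40 ✓; ∠(RZ, ZT) = 90.00° ✓; |ZT| = 17.00 ✓; ∠ZTW = 117.0° ✓; |TW| = 32.40 ✗.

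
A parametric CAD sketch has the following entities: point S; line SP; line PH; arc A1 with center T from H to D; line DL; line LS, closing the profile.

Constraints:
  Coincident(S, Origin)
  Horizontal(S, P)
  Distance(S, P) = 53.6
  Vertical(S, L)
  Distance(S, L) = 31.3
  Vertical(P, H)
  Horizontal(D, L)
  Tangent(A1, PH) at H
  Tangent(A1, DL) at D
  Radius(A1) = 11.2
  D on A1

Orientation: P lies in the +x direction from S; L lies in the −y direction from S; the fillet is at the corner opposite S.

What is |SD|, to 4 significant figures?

52.70

S is at the origin; S and P share the same y with |SP| = 53.6 and P on the +x side, so P = (53.60, 0.000). S and L share the same x with |SL| = 31.3 and L on the −y side, so L = (0.000, -31.30). The virtual corner opposite S is at (53.60, -31.30). Since A1 is tangent to PH there, TH ⟂ PH and the tangent condition forces TD to be normal to DL, with radius 11.2, so the center T sits 11.2 in from both sides at T = (42.40, -20.10). That places the tangent points at H = (53.60, -20.10) on PH and D = (42.40, -31.30) on DL. Then |SD| = |D − S| = 52.70.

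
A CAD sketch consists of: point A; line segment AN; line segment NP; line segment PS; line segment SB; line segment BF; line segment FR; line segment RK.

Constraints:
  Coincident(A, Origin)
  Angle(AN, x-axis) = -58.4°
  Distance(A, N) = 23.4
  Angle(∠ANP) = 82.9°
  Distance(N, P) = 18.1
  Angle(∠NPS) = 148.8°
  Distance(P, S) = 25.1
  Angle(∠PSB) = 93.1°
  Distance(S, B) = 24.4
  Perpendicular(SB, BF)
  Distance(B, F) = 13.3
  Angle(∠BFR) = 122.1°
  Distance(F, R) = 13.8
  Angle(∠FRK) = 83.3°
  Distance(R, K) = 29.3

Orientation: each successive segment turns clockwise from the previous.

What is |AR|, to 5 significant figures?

15.235

A is at the origin; AN runs at -58.4° with length 23.4, so N = (12.261, -19.930). ∠ANP = 82.9° gives NP at -155.50° from the x-axis; with |NP| = 18.1, P = (-4.2090, -27.436). ∠NPS = 148.8° gives PS at 173.30° from the x-axis; with |PS| = 25.1, S = (-29.138, -24.508). ∠PSB = 93.1° gives SB at 86.400° from the x-axis; with |SB| = 24.4, B = (-27.606, -0.15607). SB ⟂ BF, so BF runs at -3.6000°; with |BF| = 13.3, F = (-14.332, -0.99118). ∠BFR = 122.1° gives FR at -61.500° from the x-axis; with |FR| = 13.8, R = (-7.7470, -13.119). Then |AR| = |R − A| = 15.235.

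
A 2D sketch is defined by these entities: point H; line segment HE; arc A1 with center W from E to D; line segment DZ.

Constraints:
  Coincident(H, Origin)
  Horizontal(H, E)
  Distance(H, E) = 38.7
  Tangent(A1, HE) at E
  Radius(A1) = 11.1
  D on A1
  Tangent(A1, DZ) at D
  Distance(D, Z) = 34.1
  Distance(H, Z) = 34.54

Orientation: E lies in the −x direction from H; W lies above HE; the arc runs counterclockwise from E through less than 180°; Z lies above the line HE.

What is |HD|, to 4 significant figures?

29.93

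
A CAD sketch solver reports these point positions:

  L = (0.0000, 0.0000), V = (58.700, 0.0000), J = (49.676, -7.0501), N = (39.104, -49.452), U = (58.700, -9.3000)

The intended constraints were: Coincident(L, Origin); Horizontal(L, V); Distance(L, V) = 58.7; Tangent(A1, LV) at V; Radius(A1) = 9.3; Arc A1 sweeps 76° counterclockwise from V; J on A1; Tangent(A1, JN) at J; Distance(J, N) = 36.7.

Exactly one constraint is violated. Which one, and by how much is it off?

Distance(J, N) = 36.7 — off by 7.00.

L = (0.00, 0.00) ✓; L.y = 0.00, V.y = 0.00 ✓; |LV| = 58.70 ✓; ∠(UV, VL) = 90.00° ✓; |UV| = 9.300 ✓; bearing(U→J) − bearing(U→V) = 76.00° ✓; |UJ| = 9.300 ✓; ∠(UJ, JN) = 90.00° ✓; |JN| = 43.70 ✗.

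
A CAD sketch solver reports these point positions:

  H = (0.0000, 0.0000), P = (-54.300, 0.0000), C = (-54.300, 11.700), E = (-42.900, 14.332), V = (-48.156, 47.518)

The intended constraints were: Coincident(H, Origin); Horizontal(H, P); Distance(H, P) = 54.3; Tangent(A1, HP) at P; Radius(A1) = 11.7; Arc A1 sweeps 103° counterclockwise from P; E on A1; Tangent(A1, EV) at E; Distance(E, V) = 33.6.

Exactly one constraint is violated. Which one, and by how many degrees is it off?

Tangent(A1, EV) at E — off by 4.00°.

H = (0.00, 0.00) ✓; H.y = 0.00, P.y = 0.00 ✓; |HP| = 54.30 ✓; ∠(CP, PH) = 90.00° ✓; |CP| = 11.70 ✓; bearing(C→E) − bearing(C→P) = 103.0° ✓; |CE| = 11.70 ✓; ∠(CE, EV) = 94.00° ✗; |EV| = 33.60 ✓.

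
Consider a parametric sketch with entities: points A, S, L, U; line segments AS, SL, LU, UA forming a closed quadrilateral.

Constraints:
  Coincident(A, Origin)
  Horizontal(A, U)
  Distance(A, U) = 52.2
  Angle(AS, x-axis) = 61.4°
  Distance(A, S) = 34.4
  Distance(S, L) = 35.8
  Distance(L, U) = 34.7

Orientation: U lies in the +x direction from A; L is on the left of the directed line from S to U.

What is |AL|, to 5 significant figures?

62.501

Checks: |SL| = 35.80 ✓; |LU| = 34.70 ✓.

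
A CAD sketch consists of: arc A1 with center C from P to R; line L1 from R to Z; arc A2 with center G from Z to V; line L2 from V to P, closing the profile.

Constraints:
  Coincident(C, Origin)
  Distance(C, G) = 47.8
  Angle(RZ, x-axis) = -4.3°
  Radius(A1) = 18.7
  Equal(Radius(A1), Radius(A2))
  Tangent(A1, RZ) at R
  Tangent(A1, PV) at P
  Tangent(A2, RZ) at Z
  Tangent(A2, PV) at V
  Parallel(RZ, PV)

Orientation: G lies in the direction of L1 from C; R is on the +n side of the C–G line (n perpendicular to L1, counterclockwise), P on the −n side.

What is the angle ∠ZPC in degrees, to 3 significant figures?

52.0°

The slot axis is L1's direction at -4.3°, so u = (cos -4.3°, sin -4.3°) = (0.997, -0.0750) and n = (−sin -4.3°, cos -4.3°) = (0.0750, 0.997). C is at the origin and G lies 47.8 along u from C, so G = 47.8·u = (47.7, -3.58). Tangency of A1 to both parallel lines with radius 18.7 puts R and P at C ± 18.7·n: R = (1.40, 18.6), P = (-1.40, -18.6). Equal radii place Z and V the same way about G: Z = G + 18.7·n = (49.1, 15.1), V = G − 18.7·n = (46.3, -22.2). Then cos ∠ZPC = PZ·PC / (|PZ||PC|), giving 52.0°.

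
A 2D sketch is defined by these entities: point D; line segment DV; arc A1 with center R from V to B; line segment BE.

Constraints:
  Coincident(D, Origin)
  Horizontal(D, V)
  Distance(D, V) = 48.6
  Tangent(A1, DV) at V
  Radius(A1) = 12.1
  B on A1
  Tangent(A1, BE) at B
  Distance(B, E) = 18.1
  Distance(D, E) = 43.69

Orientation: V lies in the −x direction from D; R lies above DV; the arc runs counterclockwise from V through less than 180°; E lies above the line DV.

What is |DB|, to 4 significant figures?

38.03

Checks: |RB| = 12.10 ✓; ∠(RB, BE) = 90.00° ✓; |BE| = 18.10 ✓; |DE| = 43.69 ✓.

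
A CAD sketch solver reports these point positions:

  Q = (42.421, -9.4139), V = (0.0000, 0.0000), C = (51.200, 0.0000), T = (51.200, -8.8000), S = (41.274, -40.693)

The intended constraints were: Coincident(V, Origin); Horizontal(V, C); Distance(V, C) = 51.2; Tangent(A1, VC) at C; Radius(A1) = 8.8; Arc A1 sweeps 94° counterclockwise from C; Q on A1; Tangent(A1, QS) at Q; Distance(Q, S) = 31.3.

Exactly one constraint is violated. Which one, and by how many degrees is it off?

Tangent(A1, QS) at Q — off by 6.10°.

V = (0.00, 0.00) ✓; V.y = 0.00, C.y = 0.00 ✓; |VC| = 51.20 ✓; ∠(TC, CV) = 90.00° ✓; |TC| = 8.800 ✓; bearing(T→Q) − bearing(T→C) = 94.00° ✓; |TQ| = 8.800 ✓; ∠(TQ, QS) = 96.10° ✗; |QS| = 31.30 ✓.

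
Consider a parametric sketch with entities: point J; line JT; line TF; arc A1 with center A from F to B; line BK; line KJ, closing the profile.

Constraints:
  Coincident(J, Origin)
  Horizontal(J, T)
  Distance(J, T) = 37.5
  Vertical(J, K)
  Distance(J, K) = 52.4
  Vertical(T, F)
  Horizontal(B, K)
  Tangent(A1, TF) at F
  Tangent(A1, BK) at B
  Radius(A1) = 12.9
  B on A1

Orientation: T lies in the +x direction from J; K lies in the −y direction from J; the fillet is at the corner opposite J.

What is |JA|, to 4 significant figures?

46.53

J is at the origin; JT is horizontal with |JT| = 37.5 and T on the +x side, so T = (37.50, 0.000). J and K share the same x with |JK| = 52.4 and K on the −y side, so K = (0.000, -52.40). The virtual corner opposite J is at (37.50, -52.40). A1 meets TF tangentially, so AF is at right angles to TF and A1 meets BK tangentially, so AB is at right angles to BK, with radius 12.9, so the center A sits 12.9 in from both sides at A = (24.60, -39.50). Then |JA| = |A − J| = 46.53.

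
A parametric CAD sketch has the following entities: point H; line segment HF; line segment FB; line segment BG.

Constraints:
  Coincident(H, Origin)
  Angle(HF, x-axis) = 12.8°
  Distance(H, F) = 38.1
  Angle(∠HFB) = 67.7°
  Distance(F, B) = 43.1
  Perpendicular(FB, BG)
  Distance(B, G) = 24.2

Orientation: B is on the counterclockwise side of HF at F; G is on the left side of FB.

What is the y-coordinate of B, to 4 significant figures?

43.70

H is at the origin; HF runs at 12.8° with length 38.1, so F = 38.1·(cos 12.8°, sin 12.8°) = (37.15, 8.441). ∠HFB = 67.7°, so FB runs at 12.8° + (180° − 67.7°) = 125.1° from the x-axis; with |FB| = 43.1, B = F + 43.1·(cos 125.1°, sin 125.1°) = (12.37, 43.70). So B.y = 43.70.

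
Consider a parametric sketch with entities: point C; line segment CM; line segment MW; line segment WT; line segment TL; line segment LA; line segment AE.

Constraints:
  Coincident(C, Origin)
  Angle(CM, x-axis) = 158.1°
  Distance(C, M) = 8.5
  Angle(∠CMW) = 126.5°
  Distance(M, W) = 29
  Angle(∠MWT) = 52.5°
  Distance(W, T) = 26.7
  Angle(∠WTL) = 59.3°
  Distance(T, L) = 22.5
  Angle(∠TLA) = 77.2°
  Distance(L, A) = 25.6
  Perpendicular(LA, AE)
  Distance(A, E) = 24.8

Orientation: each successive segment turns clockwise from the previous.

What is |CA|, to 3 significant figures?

36.3

C is at the origin; CM runs at 158.1° with length 8.5, so M = (-7.89, 3.17). ∠CMW = 126.5° gives MW at 105° from the x-axis; with |MW| = 29.0, W = (-15.2, 31.2). ∠MWT = 52.5° gives WT at -22.9° from the x-axis; with |WT| = 26.7, T = (9.40, 20.8). ∠WTL = 59.3° gives TL at -144° from the x-axis; with |TL| = 22.5, L = (-8.71, 7.49). ∠TLA = 77.2° gives LA at 114° from the x-axis; with |LA| = 25.6, A = (-19.0, 31.0). Then |CA| = |A − C| = 36.3.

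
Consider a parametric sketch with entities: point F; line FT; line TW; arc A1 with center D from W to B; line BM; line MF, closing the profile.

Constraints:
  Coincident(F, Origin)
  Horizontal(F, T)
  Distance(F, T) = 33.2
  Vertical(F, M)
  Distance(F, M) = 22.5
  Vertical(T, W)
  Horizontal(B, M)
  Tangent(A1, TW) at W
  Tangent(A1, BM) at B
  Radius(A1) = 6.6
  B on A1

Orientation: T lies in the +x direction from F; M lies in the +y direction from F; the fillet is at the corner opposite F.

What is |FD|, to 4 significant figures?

30.99

F is at the origin; FT is horizontal with |FT| = 33.2 and T on the +x side, so T = (33.20, 0.000). FM is vertical with |FM| = 22.5 and M on the +y side, so M = (0.000, 22.50). The virtual corner opposite F is at (33.20, 22.50). Since A1 is tangent to TW there, DW ⟂ TW and A1 meets BM tangentially, so DB is at right angles to BM, with radius 6.6, so the center D sits 6.6 in from both sides at D = (26.60, 15.90). Then |FD| = |D − F| = 30.99.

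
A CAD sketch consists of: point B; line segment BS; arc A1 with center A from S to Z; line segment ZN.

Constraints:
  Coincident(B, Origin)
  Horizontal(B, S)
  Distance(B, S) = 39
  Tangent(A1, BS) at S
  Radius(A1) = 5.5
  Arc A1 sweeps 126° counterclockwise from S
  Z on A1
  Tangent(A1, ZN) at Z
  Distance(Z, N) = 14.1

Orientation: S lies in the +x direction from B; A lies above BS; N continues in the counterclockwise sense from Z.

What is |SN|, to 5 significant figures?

20.502

B is at the origin; B and S share the same y with |BS| = 39.0 and S on the +x side, so S = (39.000, 0.0000). Since A1 is tangent to BS there, AS ⟂ BS, so A = S + (0, 5.5) = (39.000, 5.5000). On A1, S sits at bearing -90° from A; a 126° counterclockwise sweep puts Z at bearing 36°, so Z = A + 5.5·(cos 36°, sin 36°) = (43.450, 8.7328). A1 meets ZN tangentially, so AZ is at right angles to ZN, so ZN runs along (−sin 36°, cos 36°); with |ZN| = 14.1, N = (35.162, 20.140). Then |SN| = |N − S| = 20.502.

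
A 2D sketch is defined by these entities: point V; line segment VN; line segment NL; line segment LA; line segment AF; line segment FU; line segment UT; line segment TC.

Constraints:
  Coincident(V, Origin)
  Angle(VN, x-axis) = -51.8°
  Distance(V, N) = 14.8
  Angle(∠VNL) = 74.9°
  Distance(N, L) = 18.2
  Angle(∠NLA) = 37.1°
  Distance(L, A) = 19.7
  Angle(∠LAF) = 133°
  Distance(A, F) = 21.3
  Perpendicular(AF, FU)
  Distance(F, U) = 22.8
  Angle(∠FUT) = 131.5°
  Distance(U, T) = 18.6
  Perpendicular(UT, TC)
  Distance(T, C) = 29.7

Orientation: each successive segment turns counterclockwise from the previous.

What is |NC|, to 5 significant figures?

16.880

V is at the origin; VN runs at -51.8° with length 14.8, so N = (9.1524, -11.631). ∠VNL = 74.9° gives NL at 53.300° from the x-axis; with |NL| = 18.2, L = (20.029, 2.9616). ∠NLA = 37.1° gives LA at -163.80° from the x-axis; with |LA| = 19.7, A = (1.1114, -2.5345). ∠LAF = 133.0° gives AF at -116.80° from the x-axis; with |AF| = 21.3, F = (-8.4923, -21.547). AF is perpendicular to FU, so FU runs at -26.800°; with |FU| = 22.8, U = (11.859, -31.827). ∠FUT = 131.5° gives UT at 21.700° from the x-axis; with |UT| = 18.6, T = (29.141, -24.949). The perpendicularity gives TC at right angles to UT, so TC runs at 111.70°; with |TC| = 29.7, C = (18.159, 2.6460). Then |NC| = |C − N| = 16.880.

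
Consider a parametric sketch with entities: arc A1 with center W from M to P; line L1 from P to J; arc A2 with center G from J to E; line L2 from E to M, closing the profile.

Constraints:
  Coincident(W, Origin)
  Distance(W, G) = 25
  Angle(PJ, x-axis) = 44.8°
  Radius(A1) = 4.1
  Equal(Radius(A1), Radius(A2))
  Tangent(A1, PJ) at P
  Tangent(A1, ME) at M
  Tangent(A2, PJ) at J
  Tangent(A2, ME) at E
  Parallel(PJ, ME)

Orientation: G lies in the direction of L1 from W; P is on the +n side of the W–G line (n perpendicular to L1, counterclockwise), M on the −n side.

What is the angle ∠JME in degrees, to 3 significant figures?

18.2°

Tangency of A1 to both parallel lines with radius 4.1 puts P and M at W ± 4.1·n: P = (-2.89, 2.91), M = (2.89, -2.91). Equal radii place J and E the same way about G: J = G + 4.1·n = (14.9, 20.5), E = G − 4.1·n = (20.6, 14.7). Then cos ∠JME = MJ·ME / (|MJ||ME|), giving 18.2°.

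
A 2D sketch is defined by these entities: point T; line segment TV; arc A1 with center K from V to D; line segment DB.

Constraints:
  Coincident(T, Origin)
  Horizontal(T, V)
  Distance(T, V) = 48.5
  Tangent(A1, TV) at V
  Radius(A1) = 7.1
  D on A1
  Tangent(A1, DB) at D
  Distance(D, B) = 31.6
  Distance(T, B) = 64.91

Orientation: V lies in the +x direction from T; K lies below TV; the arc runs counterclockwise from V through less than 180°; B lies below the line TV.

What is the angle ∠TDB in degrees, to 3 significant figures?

121°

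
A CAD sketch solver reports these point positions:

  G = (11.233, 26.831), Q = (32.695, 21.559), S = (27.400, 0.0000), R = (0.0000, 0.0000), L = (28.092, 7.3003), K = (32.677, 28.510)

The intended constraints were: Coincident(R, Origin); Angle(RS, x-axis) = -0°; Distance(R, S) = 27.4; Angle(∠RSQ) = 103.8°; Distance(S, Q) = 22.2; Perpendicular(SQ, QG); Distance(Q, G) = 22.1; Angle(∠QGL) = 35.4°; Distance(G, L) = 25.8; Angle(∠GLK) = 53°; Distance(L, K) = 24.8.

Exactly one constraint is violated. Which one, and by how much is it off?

Distance(L, K) = 24.8 — off by 3.10.

R = (0.00, 0.00) ✓; RS at 0.000° ✓; |RS| = 27.40 ✓; ∠RSQ = 103.8° ✓; |SQ| = 22.20 ✓; ∠(SQ, QG) = 90.00° ✓; |QG| = 22.10 ✓; ∠QGL = 35.40° ✓; |GL| = 25.80 ✓; ∠GLK = 53.00° ✓; |LK| = 21.70 ✗.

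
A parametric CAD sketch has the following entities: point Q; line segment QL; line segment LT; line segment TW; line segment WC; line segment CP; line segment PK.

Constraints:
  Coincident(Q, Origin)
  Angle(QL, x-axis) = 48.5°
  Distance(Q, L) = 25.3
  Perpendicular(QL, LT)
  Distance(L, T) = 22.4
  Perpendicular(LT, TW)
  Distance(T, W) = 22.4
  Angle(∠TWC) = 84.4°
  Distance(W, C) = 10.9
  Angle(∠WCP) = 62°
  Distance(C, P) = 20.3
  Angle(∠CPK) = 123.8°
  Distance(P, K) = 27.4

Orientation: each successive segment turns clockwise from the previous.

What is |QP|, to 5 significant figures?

30.900

∠TWC = 84.4° gives WC at 132.90° from the x-axis; with |WC| = 10.9, C = (11.278, -4.6860). ∠WCP = 62.0° gives CP at 14.900° from the x-axis; with |CP| = 20.3, P = (30.896, 0.53380). Then |QP| = |P − Q| = 30.900.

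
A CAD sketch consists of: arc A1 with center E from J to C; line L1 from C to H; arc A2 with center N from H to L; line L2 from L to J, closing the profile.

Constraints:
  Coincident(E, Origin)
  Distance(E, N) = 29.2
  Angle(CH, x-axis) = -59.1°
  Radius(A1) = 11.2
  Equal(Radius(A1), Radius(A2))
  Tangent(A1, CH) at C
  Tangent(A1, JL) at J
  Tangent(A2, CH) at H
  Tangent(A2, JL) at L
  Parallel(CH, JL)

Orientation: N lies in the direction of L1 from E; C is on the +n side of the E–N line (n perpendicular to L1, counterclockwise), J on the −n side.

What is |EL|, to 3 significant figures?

31.3

The slot axis is L1's direction at -59.1°, so u = (cos -59.1°, sin -59.1°) = (0.514, -0.858) and n = (−sin -59.1°, cos -59.1°) = (0.858, 0.514). E is at the origin and N lies 29.2 along u from E, so N = 29.2·u = (15.0, -25.1). Tangency of A1 to both parallel lines with radius 11.2 puts C and J at E ± 11.2·n: C = (9.61, 5.75), J = (-9.61, -5.75). Equal radii place H and L the same way about N: H = N + 11.2·n = (24.6, -19.3), L = N − 11.2·n = (5.39, -30.8). Then |EL| = |L − E| = 31.3.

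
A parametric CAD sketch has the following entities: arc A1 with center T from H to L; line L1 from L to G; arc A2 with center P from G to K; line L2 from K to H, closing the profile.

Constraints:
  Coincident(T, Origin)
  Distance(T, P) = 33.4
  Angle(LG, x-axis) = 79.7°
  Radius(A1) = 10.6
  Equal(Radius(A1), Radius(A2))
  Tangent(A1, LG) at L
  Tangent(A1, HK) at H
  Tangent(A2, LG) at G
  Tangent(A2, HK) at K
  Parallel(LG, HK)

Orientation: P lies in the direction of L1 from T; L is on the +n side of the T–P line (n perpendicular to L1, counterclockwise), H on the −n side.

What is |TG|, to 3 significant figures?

35.0

Tangency of A1 to both parallel lines with radius 10.6 puts L and H at T ± 10.6·n: L = (-10.4, 1.90), H = (10.4, -1.90). Equal radii place G and K the same way about P: G = P + 10.6·n = (-4.46, 34.8), K = P − 10.6·n = (16.4, 31.0). Then |TG| = |G − T| = 35.0.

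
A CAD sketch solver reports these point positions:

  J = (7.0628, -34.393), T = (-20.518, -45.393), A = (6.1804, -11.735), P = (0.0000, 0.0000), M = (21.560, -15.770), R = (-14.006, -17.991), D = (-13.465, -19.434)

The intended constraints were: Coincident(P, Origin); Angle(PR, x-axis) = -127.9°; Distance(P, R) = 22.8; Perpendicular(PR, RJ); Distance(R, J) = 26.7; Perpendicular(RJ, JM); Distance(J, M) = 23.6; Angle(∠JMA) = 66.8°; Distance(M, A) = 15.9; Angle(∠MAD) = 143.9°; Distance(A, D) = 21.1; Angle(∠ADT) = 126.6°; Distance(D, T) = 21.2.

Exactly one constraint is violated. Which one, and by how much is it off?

Distance(D, T) = 21.2 — off by 5.70.

P = (0.00, 0.00) ✓; PR at -127.9° ✓; |PR| = 22.80 ✓; ∠(PR, RJ) = 90.00° ✓; |RJ| = 26.70 ✓; ∠(RJ, JM) = 90.00° ✓; |JM| = 23.60 ✓; ∠JMA = 66.80° ✓; |MA| = 15.90 ✓; ∠MAD = 143.9° ✓; |AD| = 21.10 ✓; ∠ADT = 126.6° ✓; |DT| = 26.90 ✗.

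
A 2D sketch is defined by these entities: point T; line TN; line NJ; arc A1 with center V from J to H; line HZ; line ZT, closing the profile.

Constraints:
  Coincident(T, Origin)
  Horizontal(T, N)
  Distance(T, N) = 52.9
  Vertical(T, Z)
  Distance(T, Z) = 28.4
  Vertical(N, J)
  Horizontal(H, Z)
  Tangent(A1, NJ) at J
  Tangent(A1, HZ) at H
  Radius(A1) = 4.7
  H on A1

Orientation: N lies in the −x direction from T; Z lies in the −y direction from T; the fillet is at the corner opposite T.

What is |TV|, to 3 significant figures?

53.7

TZ is vertical with |TZ| = 28.4 and Z on the −y side, so Z = (0.00, -28.4). The virtual corner opposite T is at (-52.9, -28.4). Since A1 is tangent to NJ there, VJ ⟂ NJ and A1 meets HZ tangentially, so VH is at right angles to HZ, with radius 4.7, so the center V sits 4.7 in from both sides at V = (-48.2, -23.7). Then |TV| = |V − T| = 53.7.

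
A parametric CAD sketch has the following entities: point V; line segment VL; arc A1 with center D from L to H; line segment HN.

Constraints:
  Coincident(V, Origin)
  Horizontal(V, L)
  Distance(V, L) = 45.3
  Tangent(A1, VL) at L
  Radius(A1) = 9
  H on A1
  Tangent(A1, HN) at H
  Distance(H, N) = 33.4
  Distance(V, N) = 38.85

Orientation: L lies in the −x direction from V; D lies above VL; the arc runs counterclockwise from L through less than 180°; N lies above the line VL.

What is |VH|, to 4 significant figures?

37.83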